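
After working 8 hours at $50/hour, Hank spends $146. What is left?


Calculate earnings:
8 x $50 = $400
Subtract spending:
$400 - $146 = $254

$254


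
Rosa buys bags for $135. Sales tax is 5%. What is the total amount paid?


Calculate the tax:
5% of $135 = $6.75
Add tax to price:
$135 + $6.75 = $141.75

$141.75


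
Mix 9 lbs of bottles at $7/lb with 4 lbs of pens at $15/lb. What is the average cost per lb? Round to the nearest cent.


Cost of bottles:
9 x $7 = $63
Cost of pens:
4 x $15 = $60
Total cost: $63 + $60 = $123
Total weight: 13 lbs
Average: $123 / 13 = $9.4615... ≈ $9.46/lb

$9.46/lb


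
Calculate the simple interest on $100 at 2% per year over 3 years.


Use the formula I = P x R x T / 100
P x R x T = 100 x 2 x 3 = 600
I = 600 / 100 = $6

$6


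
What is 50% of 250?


Convert percentage to decimal:
50% = 0.5
Multiply:
250 x 0.5 = 125

125


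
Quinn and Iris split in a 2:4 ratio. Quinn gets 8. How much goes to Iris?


Find the multiplier:
8 / 2 = 4
Apply to Iris's share:
4 x 4 = 16

16


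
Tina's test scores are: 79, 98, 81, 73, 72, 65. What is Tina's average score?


Add the scores:
79 + 98 + 81 + 73 + 72 + 65 = 468
Divide by the number of tests:
468 / 6 = 78

78


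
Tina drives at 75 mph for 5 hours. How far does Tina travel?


Use the formula: distance = speed x time
Speed = 75 mph, Time = 5 hours
75 x 5 = 375 miles

375 miles


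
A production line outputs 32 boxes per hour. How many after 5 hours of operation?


Production rate: 32 boxes per hour
Time: 5 hours
Total: 32 x 5 = 160 boxes

160 boxes


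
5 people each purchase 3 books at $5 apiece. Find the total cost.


Cost per person:
3 x $5 = $15
Group total:
5 x $15 = $75

$75


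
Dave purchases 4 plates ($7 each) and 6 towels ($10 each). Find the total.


Cost of plates:
4 x $7 = $28
Cost of towels:
6 x $10 = $60
Add both:
$28 + $60 = $88

$88


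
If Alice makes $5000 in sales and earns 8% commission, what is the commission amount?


Convert rate to decimal:
8% = 0.08
Multiply by sales:
$5000 x 0.08 = $400

$400


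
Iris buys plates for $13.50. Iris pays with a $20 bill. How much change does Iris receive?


Start with the amount paid:
$20
Subtract the price:
$20 - $13.50 = $6.50

$6.50


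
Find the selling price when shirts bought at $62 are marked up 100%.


Calculate the markup amount:
100% of $62 = $62
Add to cost:
$62 + $62 = $124

$124


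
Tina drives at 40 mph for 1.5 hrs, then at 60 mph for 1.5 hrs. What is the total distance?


Leg 1 distance:
40 x 1.5 = 60 miles
Leg 2 distance:
60 x 1.5 = 90 miles
Total distance:
60 + 90 = 150 miles

150 miles


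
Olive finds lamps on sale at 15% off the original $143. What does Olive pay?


Calculate the discount amount:
15% of $143 = $21.45
Subtract from original:
$143 - $21.45 = $121.55

$121.55


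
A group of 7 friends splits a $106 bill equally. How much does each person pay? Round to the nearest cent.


Total bill: $106
Number of people: 7
Each pays: $106 / 7 = $15.1428... ≈ $15.14

$15.14


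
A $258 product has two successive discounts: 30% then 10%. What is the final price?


First discount:
30% of $258 = $77.40
Price after first discount:
$258 - $77.40 = $180.60
Second discount:
10% of $180.60 = $18.06
Final price:
$180.60 - $18.06 = $162.54

$162.54


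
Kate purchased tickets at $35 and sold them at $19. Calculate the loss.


Selling price = $19
Cost price = $35
Loss = cost price - selling price:
Loss = $35 - $19 = $16

$16


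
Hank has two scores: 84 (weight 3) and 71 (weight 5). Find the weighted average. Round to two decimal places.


Weighted sum:
3 x 84 + 5 x 71 = 607
Total weight:
3 + 5 = 8
Weighted average:
607 / 8 = 75.875 ≈ 75.88

75.88


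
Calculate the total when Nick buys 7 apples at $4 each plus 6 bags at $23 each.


Cost of apples:
7 x $4 = $28
Cost of bags:
6 x $23 = $138
Add both:
$28 + $138 = $166

$166


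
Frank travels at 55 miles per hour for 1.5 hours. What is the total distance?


Use the formula: distance = speed x time
Speed = 55 mph, Time = 1.5 hours
55 x 1.5 = 82.5 miles

82.5 miles


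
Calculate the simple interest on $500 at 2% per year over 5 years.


Use the formula I = P x R x T / 100
P x R x T = 500 x 2 x 5 = 5000
I = 5000 / 100 = $50

$50


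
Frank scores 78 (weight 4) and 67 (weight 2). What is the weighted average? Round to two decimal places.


Weighted sum:
4 x 78 + 2 x 67 = 446
Total weight:
4 + 2 = 6
Weighted average:
446 / 6 = 74.3333... ≈ 74.33

74.33


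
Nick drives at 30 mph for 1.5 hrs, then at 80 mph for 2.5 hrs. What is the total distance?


Leg 1 distance:
30 x 1.5 = 45 miles
Leg 2 distance:
80 x 2.5 = 200 miles
Total distance:
45 + 200 = 245 miles

245 miles


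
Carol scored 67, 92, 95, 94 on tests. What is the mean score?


Add the scores:
67 + 92 + 95 + 94 = 348
Divide by the number of tests:
348 / 4 = 87

87


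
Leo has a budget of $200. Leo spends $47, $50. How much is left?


Add up expenses:
$47 + $50 = $97
Subtract from budget:
$200 - $97 = $103

$103


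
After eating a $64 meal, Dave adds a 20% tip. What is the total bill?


Calculate the tip:
20% of $64 = $12.80
Add tip to meal cost:
$64 + $12.80 = $76.80

$76.80


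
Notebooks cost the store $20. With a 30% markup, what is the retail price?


Calculate the markup amount:
30% of $20 = $6
Add to cost:
$20 + $6 = $26

$26


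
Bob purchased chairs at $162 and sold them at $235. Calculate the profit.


Selling price = $235
Cost price = $162
Profit = selling price - cost price:
Profit = $235 - $162 = $73

$73


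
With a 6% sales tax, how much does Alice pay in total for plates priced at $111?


Calculate the tax:
6% of $111 = $6.66
Add tax to price:
$111 + $6.66 = $117.66

$117.66


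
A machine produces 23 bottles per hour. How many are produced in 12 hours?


Production rate: 23 bottles per hour
Time: 12 hours
Total: 23 x 12 = 276 bottles

276 bottles


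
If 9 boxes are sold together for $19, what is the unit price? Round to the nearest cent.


Total cost: $19
Number of items: 9
Unit price: $19 / 9 = $2.1111... ≈ $2.11

$2.11


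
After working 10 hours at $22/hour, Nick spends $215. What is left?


Calculate earnings:
10 x $22 = $220
Subtract spending:
$220 - $215 = $5

$5


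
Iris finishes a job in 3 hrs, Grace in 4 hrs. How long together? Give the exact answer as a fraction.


Iris's rate: 1/3 of the job per hour
Grace's rate: 1/4 of the job per hour
Combined rate: 1/3 + 1/4 = 7/12 per hour
Time = 1 / (7/12) = 12/7 hours (≈ 1.71 hours)

12/7 hours


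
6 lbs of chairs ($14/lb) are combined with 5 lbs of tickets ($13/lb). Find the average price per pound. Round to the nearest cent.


Cost of chairs:
6 x $14 = $84
Cost of tickets:
5 x $13 = $65
Total cost: $84 + $65 = $149
Total weight: 11 lbs
Average: $149 / 11 = $13.5454... ≈ $13.55/lb

$13.55/lb


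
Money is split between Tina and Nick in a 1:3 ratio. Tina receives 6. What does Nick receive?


Find the multiplier:
6 / 1 = 6
Apply to Nick's share:
3 x 6 = 18

18


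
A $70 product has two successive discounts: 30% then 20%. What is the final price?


First discount:
30% of $70 = $21
Price after first discount:
$70 - $21 = $49
Second discount:
20% of $49 = $9.80
Final price:
$49 - $9.80 = $39.20

$39.20


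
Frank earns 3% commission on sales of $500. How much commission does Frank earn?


Convert rate to decimal:
3% = 0.03
Multiply by sales:
$500 x 0.03 = $15

$15


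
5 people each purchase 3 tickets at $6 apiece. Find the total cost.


Cost per person:
3 x $6 = $18
Group total:
5 x $18 = $90

$90


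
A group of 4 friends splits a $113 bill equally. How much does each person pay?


Total bill: $113
Number of people: 4
Each pays: $113 / 4 = $28.25

$28.25


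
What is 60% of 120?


Convert percentage to decimal:
60% = 0.6
Multiply:
120 x 0.6 = 72

72


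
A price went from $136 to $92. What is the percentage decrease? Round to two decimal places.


Find the absolute change:
|92 - 136| = 44
Divide by original and multiply by 100:
44 / 136 x 100 = 32.3529...% ≈ 32.35%

32.35%


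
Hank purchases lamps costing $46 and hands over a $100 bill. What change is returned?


Start with the amount paid:
$100
Subtract the price:
$100 - $46 = $54

$54


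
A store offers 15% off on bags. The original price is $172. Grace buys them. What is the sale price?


Calculate the discount amount:
15% of $172 = $25.80
Subtract from original:
$172 - $25.80 = $146.20

$146.20


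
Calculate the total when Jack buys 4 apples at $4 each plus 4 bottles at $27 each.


Cost of apples:
4 x $4 = $16
Cost of bottles:
4 x $27 = $108
Add both:
$16 + $108 = $124

$124


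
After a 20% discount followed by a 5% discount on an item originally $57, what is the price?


First discount:
20% of $57 = $11.40
Price after first discount:
$57 - $11.40 = $45.60
Second discount:
5% of $45.60 = $2.28
Final price:
$45.60 - $2.28 = $43.32

$43.32


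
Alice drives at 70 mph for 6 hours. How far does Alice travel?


Use the formula: distance = speed x time
Speed = 70 mph, Time = 6 hours
70 x 6 = 420 miles

420 miles


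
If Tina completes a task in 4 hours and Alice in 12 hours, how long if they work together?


Tina's rate: 1/4 of the job per hour
Alice's rate: 1/12 of the job per hour
Combined rate: 1/4 + 1/12 = 1/3 per hour
Time = 1 / (1/3) = 3 hours

3 hours


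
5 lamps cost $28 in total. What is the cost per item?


Total cost: $28
Number of items: 5
Unit price: $28 / 5 = $5.60

$5.60


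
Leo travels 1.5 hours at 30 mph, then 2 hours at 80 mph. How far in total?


Leg 1 distance:
30 x 1.5 = 45 miles
Leg 2 distance:
80 x 2 = 160 miles
Total distance:
45 + 160 = 205 miles

205 miles


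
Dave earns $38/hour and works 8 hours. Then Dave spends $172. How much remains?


Calculate earnings:
8 x $38 = $304
Subtract spending:
$304 - $172 = $132

$132


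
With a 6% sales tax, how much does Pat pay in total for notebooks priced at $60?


Calculate the tax:
6% of $60 = $3.60
Add tax to price:
$60 + $3.60 = $63.60

$63.60


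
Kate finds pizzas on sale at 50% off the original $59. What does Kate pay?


Calculate the discount amount:
50% of $59 = $29.50
Subtract from original:
$59 - $29.50 = $29.50

$29.50


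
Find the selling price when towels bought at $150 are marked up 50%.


Calculate the markup amount:
50% of $150 = $75
Add to cost:
$150 + $75 = $225

$225


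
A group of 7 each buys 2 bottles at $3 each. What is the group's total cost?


Cost per person:
2 x $3 = $6
Group total:
7 x $6 = $42

$42


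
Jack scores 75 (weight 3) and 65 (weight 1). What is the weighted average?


Weighted sum:
3 x 75 + 1 x 65 = 290
Total weight:
3 + 1 = 4
Weighted average:
290 / 4 = 72.5

72.5


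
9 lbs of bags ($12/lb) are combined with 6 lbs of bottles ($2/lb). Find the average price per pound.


Cost of bags:
9 x $12 = $108
Cost of bottles:
6 x $2 = $12
Total cost: $108 + $12 = $120
Total weight: 15 lbs
Average: $120 / 15 = $8/lb

$8/lb


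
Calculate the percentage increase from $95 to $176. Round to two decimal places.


Find the absolute change:
|176 - 95| = 81
Divide by original and multiply by 100:
81 / 95 x 100 = 85.2631...% ≈ 85.26%

85.26%


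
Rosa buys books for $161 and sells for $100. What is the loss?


Selling price = $100
Cost price = $161
Loss = cost price - selling price:
Loss = $161 - $100 = $61

$61


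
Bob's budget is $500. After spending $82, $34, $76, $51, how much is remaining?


Add up expenses:
$82 + $34 + $76 + $51 = $243
Subtract from budget:
$500 - $243 = $257

$257


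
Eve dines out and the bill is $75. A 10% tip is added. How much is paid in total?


Calculate the tip:
10% of $75 = $7.50
Add tip to meal cost:
$75 + $7.50 = $82.50

$82.50


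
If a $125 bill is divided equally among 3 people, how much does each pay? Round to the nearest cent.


Total bill: $125
Number of people: 3
Each pays: $125 / 3 = $41.6666... ≈ $41.67

$41.67


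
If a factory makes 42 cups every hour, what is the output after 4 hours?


Production rate: 42 cups per hour
Time: 4 hours
Total: 42 x 4 = 168 cups

168 cups


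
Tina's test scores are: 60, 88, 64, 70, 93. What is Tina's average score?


Add the scores:
60 + 88 + 64 + 70 + 93 = 375
Divide by the number of tests:
375 / 5 = 75

75


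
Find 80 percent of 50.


Convert percentage to decimal:
80% = 0.8
Multiply:
50 x 0.8 = 40

40


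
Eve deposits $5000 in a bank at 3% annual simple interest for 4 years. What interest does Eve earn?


Use the formula I = P x R x T / 100
P x R x T = 5000 x 3 x 4 = 60000
I = 60000 / 100 = $600

$600


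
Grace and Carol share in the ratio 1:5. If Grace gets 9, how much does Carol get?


Find the multiplier:
9 / 1 = 9
Apply to Carol's share:
5 x 9 = 45

45


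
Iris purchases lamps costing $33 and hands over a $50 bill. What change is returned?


Start with the amount paid:
$50
Subtract the price:
$50 - $33 = $17

$17


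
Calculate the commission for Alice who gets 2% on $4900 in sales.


Convert rate to decimal:
2% = 0.02
Multiply by sales:
$4900 x 0.02 = $98

$98


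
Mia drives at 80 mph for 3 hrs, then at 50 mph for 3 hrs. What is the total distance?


Leg 1 distance:
80 x 3 = 240 miles
Leg 2 distance:
50 x 3 = 150 miles
Total distance:
240 + 150 = 390 miles

390 miles


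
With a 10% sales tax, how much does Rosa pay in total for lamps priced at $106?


Calculate the tax:
10% of $106 = $10.60
Add tax to price:
$106 + $10.60 = $116.60

$116.60


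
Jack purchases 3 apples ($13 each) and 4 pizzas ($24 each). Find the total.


Cost of apples:
3 x $13 = $39
Cost of pizzas:
4 x $24 = $96
Add both:
$39 + $96 = $135

$135


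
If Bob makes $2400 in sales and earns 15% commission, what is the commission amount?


Convert rate to decimal:
15% = 0.15
Multiply by sales:
$2400 x 0.15 = $360

$360


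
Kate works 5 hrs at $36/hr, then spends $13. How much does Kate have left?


Calculate earnings:
5 x $36 = $180
Subtract spending:
$180 - $13 = $167

$167


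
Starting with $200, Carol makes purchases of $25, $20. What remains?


Add up expenses:
$25 + $20 = $45
Subtract from budget:
$200 - $45 = $155

$155


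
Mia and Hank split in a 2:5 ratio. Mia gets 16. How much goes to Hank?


Find the multiplier:
16 / 2 = 8
Apply to Hank's share:
5 x 8 = 40

40


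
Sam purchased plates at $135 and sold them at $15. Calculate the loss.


Selling price = $15
Cost price = $135
Loss = cost price - selling price:
Loss = $135 - $15 = $120

$120


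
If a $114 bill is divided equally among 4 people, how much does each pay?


Total bill: $114
Number of people: 4
Each pays: $114 / 4 = $28.50

$28.50


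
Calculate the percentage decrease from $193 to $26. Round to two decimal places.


Find the absolute change:
|26 - 193| = 167
Divide by original and multiply by 100:
167 / 193 x 100 = 86.5284...% ≈ 86.53%

86.53%


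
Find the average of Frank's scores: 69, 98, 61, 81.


Add the scores:
69 + 98 + 61 + 81 = 309
Divide by the number of tests:
309 / 4 = 77.25

77.25


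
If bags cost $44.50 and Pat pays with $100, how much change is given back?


Start with the amount paid:
$100
Subtract the price:
$100 - $44.50 = $55.50

$55.50


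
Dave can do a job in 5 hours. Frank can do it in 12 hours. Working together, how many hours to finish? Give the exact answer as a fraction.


Dave's rate: 1/5 of the job per hour
Frank's rate: 1/12 of the job per hour
Combined rate: 1/5 + 1/12 = 17/60 per hour
Time = 1 / (17/60) = 60/17 hours (≈ 3.53 hours)

60/17 hours


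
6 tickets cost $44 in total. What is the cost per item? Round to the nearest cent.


Total cost: $44
Number of items: 6
Unit price: $44 / 6 = $7.3333... ≈ $7.33

$7.33


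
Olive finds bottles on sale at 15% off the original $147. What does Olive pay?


Calculate the discount amount:
15% of $147 = $22.05
Subtract from original:
$147 - $22.05 = $124.95

$124.95


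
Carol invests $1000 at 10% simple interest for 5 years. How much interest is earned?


Use the formula I = P x R x T / 100
P x R x T = 1000 x 10 x 5 = 50000
I = 50000 / 100 = $500

$500


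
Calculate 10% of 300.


Convert percentage to decimal:
10% = 0.1
Multiply:
300 x 0.1 = 30

30


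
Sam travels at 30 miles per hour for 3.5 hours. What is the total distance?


Use the formula: distance = speed x time
Speed = 30 mph, Time = 3.5 hours
30 x 3.5 = 105 miles

105 miles


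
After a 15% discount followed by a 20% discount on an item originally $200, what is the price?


First discount:
15% of $200 = $30
Price after first discount:
$200 - $30 = $170
Second discount:
20% of $170 = $34
Final price:
$170 - $34 = $136

$136


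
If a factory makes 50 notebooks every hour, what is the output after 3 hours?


Production rate: 50 notebooks per hour
Time: 3 hours
Total: 50 x 3 = 150 notebooks

150 notebooks


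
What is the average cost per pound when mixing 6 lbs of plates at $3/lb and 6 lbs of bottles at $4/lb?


Cost of plates:
6 x $3 = $18
Cost of bottles:
6 x $4 = $24
Total cost: $18 + $24 = $42
Total weight: 12 lbs
Average: $42 / 12 = $3.50/lb

$3.50/lb


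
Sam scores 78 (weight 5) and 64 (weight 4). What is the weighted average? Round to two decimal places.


Weighted sum:
5 x 78 + 4 x 64 = 646
Total weight:
5 + 4 = 9
Weighted average:
646 / 9 = 71.7777... ≈ 71.78

71.78


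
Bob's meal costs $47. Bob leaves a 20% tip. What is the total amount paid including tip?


Calculate the tip:
20% of $47 = $9.40
Add tip to meal cost:
$47 + $9.40 = $56.40

$56.40


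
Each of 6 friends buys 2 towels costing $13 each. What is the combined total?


Cost per person:
2 x $13 = $26
Group total:
6 x $26 = $156

$156


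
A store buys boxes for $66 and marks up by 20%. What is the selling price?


Calculate the markup amount:
20% of $66 = $13.20
Add to cost:
$66 + $13.20 = $79.20

$79.20


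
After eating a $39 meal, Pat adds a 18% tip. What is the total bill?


Calculate the tip:
18% of $39 = $7.02
Add tip to meal cost:
$39 + $7.02 = $46.02

$46.02


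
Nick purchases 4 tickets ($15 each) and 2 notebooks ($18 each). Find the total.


Cost of tickets:
4 x $15 = $60
Cost of notebooks:
2 x $18 = $36
Add both:
$60 + $36 = $96

$96


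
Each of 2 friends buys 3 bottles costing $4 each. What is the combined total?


Cost per person:
3 x $4 = $12
Group total:
2 x $12 = $24

$24


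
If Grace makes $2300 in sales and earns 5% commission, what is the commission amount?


Convert rate to decimal:
5% = 0.05
Multiply by sales:
$2300 x 0.05 = $115

$115


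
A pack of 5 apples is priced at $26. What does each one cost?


Total cost: $26
Number of items: 5
Unit price: $26 / 5 = $5.20

$5.20


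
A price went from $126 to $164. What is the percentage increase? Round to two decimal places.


Find the absolute change:
|164 - 126| = 38
Divide by original and multiply by 100:
38 / 126 x 100 = 30.1587...% ≈ 30.16%

30.16%


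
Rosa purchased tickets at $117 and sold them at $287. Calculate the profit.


Selling price = $287
Cost price = $117
Profit = selling price - cost price:
Profit = $287 - $117 = $170

$170


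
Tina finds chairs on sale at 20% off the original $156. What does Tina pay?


Calculate the discount amount:
20% of $156 = $31.20
Subtract from original:
$156 - $31.20 = $124.80

$124.80


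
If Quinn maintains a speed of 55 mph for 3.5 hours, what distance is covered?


Use the formula: distance = speed x time
Speed = 55 mph, Time = 3.5 hours
55 x 3.5 = 192.5 miles

192.5 miles


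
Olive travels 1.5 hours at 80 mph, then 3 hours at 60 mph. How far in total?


Leg 1 distance:
80 x 1.5 = 120 miles
Leg 2 distance:
60 x 3 = 180 miles
Total distance:
120 + 180 = 300 miles

300 miles


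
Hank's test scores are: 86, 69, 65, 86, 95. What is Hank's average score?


Add the scores:
86 + 69 + 65 + 86 + 95 = 401
Divide by the number of tests:
401 / 5 = 80.2

80.2


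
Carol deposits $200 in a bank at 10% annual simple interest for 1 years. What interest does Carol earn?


Use the formula I = P x R x T / 100
P x R x T = 200 x 10 x 1 = 2000
I = 2000 / 100 = $20

$20


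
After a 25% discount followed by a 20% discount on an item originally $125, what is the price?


First discount:
25% of $125 = $31.25
Price after first discount:
$125 - $31.25 = $93.75
Second discount:
20% of $93.75 = $18.75
Final price:
$93.75 - $18.75 = $75

$75


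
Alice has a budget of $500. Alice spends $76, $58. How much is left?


Add up expenses:
$76 + $58 = $134
Subtract from budget:
$500 - $134 = $366

$366


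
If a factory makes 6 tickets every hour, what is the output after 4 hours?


Production rate: 6 tickets per hour
Time: 4 hours
Total: 6 x 4 = 24 tickets

24 tickets


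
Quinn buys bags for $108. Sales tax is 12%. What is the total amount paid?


Calculate the tax:
12% of $108 = $12.96
Add tax to price:
$108 + $12.96 = $120.96

$120.96


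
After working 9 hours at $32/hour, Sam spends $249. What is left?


Calculate earnings:
9 x $32 = $288
Subtract spending:
$288 - $249 = $39

$39


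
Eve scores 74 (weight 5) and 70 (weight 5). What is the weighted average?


Weighted sum:
5 x 74 + 5 x 70 = 720
Total weight:
5 + 5 = 10
Weighted average:
720 / 10 = 72

72


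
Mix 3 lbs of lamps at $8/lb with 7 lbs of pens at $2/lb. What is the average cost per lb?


Cost of lamps:
3 x $8 = $24
Cost of pens:
7 x $2 = $14
Total cost: $24 + $14 = $38
Total weight: 10 lbs
Average: $38 / 10 = $3.80/lb

$3.80/lb


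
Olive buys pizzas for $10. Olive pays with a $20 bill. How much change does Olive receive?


Start with the amount paid:
$20
Subtract the price:
$20 - $10 = $10

$10


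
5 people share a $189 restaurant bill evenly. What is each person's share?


Total bill: $189
Number of people: 5
Each pays: $189 / 5 = $37.80

$37.80


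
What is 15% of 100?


Convert percentage to decimal:
15% = 0.15
Multiply:
100 x 0.15 = 15

15


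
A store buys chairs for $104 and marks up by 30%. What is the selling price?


Calculate the markup amount:
30% of $104 = $31.20
Add to cost:
$104 + $31.20 = $135.20

$135.20


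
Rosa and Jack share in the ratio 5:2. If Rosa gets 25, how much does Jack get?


Find the multiplier:
25 / 5 = 5
Apply to Jack's share:
2 x 5 = 10

10


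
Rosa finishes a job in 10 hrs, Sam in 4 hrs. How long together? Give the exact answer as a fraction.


Rosa's rate: 1/10 of the job per hour
Sam's rate: 1/4 of the job per hour
Combined rate: 1/10 + 1/4 = 7/20 per hour
Time = 1 / (7/20) = 20/7 hours (≈ 2.86 hours)

20/7 hours


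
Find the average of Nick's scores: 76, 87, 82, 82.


Add the scores:
76 + 87 + 82 + 82 = 327
Divide by the number of tests:
327 / 4 = 81.75

81.75


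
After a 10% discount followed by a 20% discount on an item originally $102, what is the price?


First discount:
10% of $102 = $10.20
Price after first discount:
$102 - $10.20 = $91.80
Second discount:
20% of $91.80 = $18.36
Final price:
$91.80 - $18.36 = $73.44

$73.44


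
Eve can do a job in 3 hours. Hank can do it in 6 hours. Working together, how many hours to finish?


Eve's rate: 1/3 of the job per hour
Hank's rate: 1/6 of the job per hour
Combined rate: 1/3 + 1/6 = 1/2 per hour
Time = 1 / (1/2) = 2 hours

2 hours


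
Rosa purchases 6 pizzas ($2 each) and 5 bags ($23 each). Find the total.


Cost of pizzas:
6 x $2 = $12
Cost of bags:
5 x $23 = $115
Add both:
$12 + $115 = $127

$127


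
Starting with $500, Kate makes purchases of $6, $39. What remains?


Add up expenses:
$6 + $39 = $45
Subtract from budget:
$500 - $45 = $455

$455


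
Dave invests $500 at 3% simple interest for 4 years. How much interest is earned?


Use the formula I = P x R x T / 100
P x R x T = 500 x 3 x 4 = 6000
I = 6000 / 100 = $60

$60


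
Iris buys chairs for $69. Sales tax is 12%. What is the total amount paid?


Calculate the tax:
12% of $69 = $8.28
Add tax to price:
$69 + $8.28 = $77.28

$77.28


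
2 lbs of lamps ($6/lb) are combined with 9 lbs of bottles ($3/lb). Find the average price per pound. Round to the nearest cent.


Cost of lamps:
2 x $6 = $12
Cost of bottles:
9 x $3 = $27
Total cost: $12 + $27 = $39
Total weight: 11 lbs
Average: $39 / 11 = $3.5454... ≈ $3.55/lb

$3.55/lb


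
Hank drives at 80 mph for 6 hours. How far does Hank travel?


Use the formula: distance = speed x time
Speed = 80 mph, Time = 6 hours
80 x 6 = 480 miles

480 miles


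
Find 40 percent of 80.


Convert percentage to decimal:
40% = 0.4
Multiply:
80 x 0.4 = 32

32


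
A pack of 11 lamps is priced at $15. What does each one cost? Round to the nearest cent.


Total cost: $15
Number of items: 11
Unit price: $15 / 11 = $1.3636... ≈ $1.36

$1.36


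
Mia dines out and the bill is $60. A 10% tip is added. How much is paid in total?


Calculate the tip:
10% of $60 = $6
Add tip to meal cost:
$60 + $6 = $66

$66


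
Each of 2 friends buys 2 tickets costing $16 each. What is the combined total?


Cost per person:
2 x $16 = $32
Group total:
2 x $32 = $64

$64


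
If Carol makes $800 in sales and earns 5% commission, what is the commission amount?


Convert rate to decimal:
5% = 0.05
Multiply by sales:
$800 x 0.05 = $40

$40


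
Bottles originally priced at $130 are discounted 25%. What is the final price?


Calculate the discount amount:
25% of $130 = $32.50
Subtract from original:
$130 - $32.50 = $97.50

$97.50


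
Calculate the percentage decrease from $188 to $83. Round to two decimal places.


Find the absolute change:
|83 - 188| = 105
Divide by original and multiply by 100:
105 / 188 x 100 = 55.8510...% ≈ 55.85%

55.85%


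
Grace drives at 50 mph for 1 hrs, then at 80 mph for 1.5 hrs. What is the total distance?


Leg 1 distance:
50 x 1 = 50 miles
Leg 2 distance:
80 x 1.5 = 120 miles
Total distance:
50 + 120 = 170 miles

170 miles


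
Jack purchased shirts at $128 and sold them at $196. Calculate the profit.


Selling price = $196
Cost price = $128
Profit = selling price - cost price:
Profit = $196 - $128 = $68

$68


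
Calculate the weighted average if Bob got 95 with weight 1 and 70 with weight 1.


Weighted sum:
1 x 95 + 1 x 70 = 165
Total weight:
1 + 1 = 2
Weighted average:
165 / 2 = 82.5

82.5


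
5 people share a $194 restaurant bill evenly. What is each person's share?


Total bill: $194
Number of people: 5
Each pays: $194 / 5 = $38.80

$38.80


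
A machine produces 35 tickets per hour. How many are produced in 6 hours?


Production rate: 35 tickets per hour
Time: 6 hours
Total: 35 x 6 = 210 tickets

210 tickets


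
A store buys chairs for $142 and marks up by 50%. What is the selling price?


Calculate the markup amount:
50% of $142 = $71
Add to cost:
$142 + $71 = $213

$213


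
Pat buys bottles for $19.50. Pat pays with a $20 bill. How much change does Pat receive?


Start with the amount paid:
$20
Subtract the price:
$20 - $19.50 = $0.50

$0.50


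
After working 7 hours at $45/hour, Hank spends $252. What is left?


Calculate earnings:
7 x $45 = $315
Subtract spending:
$315 - $252 = $63

$63


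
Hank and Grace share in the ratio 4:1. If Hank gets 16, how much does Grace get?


Find the multiplier:
16 / 4 = 4
Apply to Grace's share:
1 x 4 = 4

4


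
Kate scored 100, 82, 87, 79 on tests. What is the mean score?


Add the scores:
100 + 82 + 87 + 79 = 348
Divide by the number of tests:
348 / 4 = 87

87


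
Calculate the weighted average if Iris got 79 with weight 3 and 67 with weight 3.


Weighted sum:
3 x 79 + 3 x 67 = 438
Total weight:
3 + 3 = 6
Weighted average:
438 / 6 = 73

73


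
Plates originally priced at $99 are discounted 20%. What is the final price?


Calculate the discount amount:
20% of $99 = $19.80
Subtract from original:
$99 - $19.80 = $79.20

$79.20


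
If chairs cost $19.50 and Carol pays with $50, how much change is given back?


Start with the amount paid:
$50
Subtract the price:
$50 - $19.50 = $30.50

$30.50


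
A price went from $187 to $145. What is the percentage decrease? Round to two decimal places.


Find the absolute change:
|145 - 187| = 42
Divide by original and multiply by 100:
42 / 187 x 100 = 22.4598...% ≈ 22.46%

22.46%


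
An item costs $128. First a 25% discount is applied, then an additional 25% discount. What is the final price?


First discount:
25% of $128 = $32
Price after first discount:
$128 - $32 = $96
Second discount:
25% of $96 = $24
Final price:
$96 - $24 = $72

$72


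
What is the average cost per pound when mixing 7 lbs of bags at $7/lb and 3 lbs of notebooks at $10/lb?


Cost of bags:
7 x $7 = $49
Cost of notebooks:
3 x $10 = $30
Total cost: $49 + $30 = $79
Total weight: 10 lbs
Average: $79 / 10 = $7.90/lb

$7.90/lb


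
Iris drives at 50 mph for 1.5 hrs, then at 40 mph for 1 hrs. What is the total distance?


Leg 1 distance:
50 x 1.5 = 75 miles
Leg 2 distance:
40 x 1 = 40 miles
Total distance:
75 + 40 = 115 miles

115 miles


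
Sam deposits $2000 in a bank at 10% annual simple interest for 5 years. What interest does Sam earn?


Use the formula I = P x R x T / 100
P x R x T = 2000 x 10 x 5 = 100000
I = 100000 / 100 = $1000

$1000


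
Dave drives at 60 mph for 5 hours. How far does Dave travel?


Use the formula: distance = speed x time
Speed = 60 mph, Time = 5 hours
60 x 5 = 300 miles

300 miles


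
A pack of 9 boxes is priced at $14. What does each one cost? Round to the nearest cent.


Total cost: $14
Number of items: 9
Unit price: $14 / 9 = $1.5555... ≈ $1.56

$1.56


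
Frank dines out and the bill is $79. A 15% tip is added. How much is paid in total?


Calculate the tip:
15% of $79 = $11.85
Add tip to meal cost:
$79 + $11.85 = $90.85

$90.85


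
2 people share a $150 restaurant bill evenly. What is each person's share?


Total bill: $150
Number of people: 2
Each pays: $150 / 2 = $75

$75


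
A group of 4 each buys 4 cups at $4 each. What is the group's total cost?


Cost per person:
4 x $4 = $16
Group total:
4 x $16 = $64

$64


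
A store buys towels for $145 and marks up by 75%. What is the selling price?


Calculate the markup amount:
75% of $145 = $108.75
Add to cost:
$145 + $108.75 = $253.75

$253.75


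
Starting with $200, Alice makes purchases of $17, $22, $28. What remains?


Add up expenses:
$17 + $22 + $28 = $67
Subtract from budget:
$200 - $67 = $133

$133


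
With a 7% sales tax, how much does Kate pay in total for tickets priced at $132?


Calculate the tax:
7% of $132 = $9.24
Add tax to price:
$132 + $9.24 = $141.24

$141.24


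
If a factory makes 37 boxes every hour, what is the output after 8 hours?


Production rate: 37 boxes per hour
Time: 8 hours
Total: 37 x 8 = 296 boxes

296 boxes


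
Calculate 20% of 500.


Convert percentage to decimal:
20% = 0.2
Multiply:
500 x 0.2 = 100

100


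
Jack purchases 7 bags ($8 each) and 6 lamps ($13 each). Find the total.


Cost of bags:
7 x $8 = $56
Cost of lamps:
6 x $13 = $78
Add both:
$56 + $78 = $134

$134


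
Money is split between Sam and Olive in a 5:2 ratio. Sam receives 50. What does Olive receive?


Find the multiplier:
50 / 5 = 10
Apply to Olive's share:
2 x 10 = 20

20


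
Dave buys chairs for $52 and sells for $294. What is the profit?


Selling price = $294
Cost price = $52
Profit = selling price - cost price:
Profit = $294 - $52 = $242

$242


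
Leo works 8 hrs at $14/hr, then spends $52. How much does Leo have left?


Calculate earnings:
8 x $14 = $112
Subtract spending:
$112 - $52 = $60

$60


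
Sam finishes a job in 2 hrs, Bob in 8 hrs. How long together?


Sam's rate: 1/2 of the job per hour
Bob's rate: 1/8 of the job per hour
Combined rate: 1/2 + 1/8 = 5/8 per hour
Time = 1 / (5/8) = 8/5 = 1.6 hours

1.6 hours


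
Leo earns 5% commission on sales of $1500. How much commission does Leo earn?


Convert rate to decimal:
5% = 0.05
Multiply by sales:
$1500 x 0.05 = $75

$75


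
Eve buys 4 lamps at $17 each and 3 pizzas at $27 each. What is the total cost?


Cost of lamps:
4 x $17 = $68
Cost of pizzas:
3 x $27 = $81
Add both:
$68 + $81 = $149

$149


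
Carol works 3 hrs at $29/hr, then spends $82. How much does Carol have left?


Calculate earnings:
3 x $29 = $87
Subtract spending:
$87 - $82 = $5

$5


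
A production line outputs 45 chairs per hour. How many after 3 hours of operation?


Production rate: 45 chairs per hour
Time: 3 hours
Total: 45 x 3 = 135 chairs

135 chairs


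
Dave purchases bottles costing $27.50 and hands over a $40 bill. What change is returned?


Start with the amount paid:
$40
Subtract the price:
$40 - $27.50 = $12.50

$12.50


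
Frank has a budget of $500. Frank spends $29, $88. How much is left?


Add up expenses:
$29 + $88 = $117
Subtract from budget:
$500 - $117 = $383

$383


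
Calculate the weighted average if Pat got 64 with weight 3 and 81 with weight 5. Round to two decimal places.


Weighted sum:
3 x 64 + 5 x 81 = 597
Total weight:
3 + 5 = 8
Weighted average:
597 / 8 = 74.625 ≈ 74.63

74.63


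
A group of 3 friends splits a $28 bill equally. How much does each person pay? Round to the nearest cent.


Total bill: $28
Number of people: 3
Each pays: $28 / 3 = $9.3333... ≈ $9.33

$9.33


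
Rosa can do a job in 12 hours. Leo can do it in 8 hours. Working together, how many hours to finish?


Rosa's rate: 1/12 of the job per hour
Leo's rate: 1/8 of the job per hour
Combined rate: 1/12 + 1/8 = 5/24 per hour
Time = 1 / (5/24) = 24/5 = 4.8 hours

4.8 hours


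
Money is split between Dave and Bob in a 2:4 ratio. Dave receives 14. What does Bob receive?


Find the multiplier:
14 / 2 = 7
Apply to Bob's share:
4 x 7 = 28

28


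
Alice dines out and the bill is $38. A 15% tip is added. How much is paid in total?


Calculate the tip:
15% of $38 = $5.70
Add tip to meal cost:
$38 + $5.70 = $43.70

$43.70


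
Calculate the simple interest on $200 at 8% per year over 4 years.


Use the formula I = P x R x T / 100
P x R x T = 200 x 8 x 4 = 6400
I = 6400 / 100 = $64

$64


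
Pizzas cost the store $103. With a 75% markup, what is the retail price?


Calculate the markup amount:
75% of $103 = $77.25
Add to cost:
$103 + $77.25 = $180.25

$180.25


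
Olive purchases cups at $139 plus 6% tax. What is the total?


Calculate the tax:
6% of $139 = $8.34
Add tax to price:
$139 + $8.34 = $147.34

$147.34


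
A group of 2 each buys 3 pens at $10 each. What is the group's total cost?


Cost per person:
3 x $10 = $30
Group total:
2 x $30 = $60

$60


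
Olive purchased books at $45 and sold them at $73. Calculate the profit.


Selling price = $73
Cost price = $45
Profit = selling price - cost price:
Profit = $73 - $45 = $28

$28


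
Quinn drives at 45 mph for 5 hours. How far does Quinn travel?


Use the formula: distance = speed x time
Speed = 45 mph, Time = 5 hours
45 x 5 = 225 miles

225 miles


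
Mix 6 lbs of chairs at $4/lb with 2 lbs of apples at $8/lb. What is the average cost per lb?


Cost of chairs:
6 x $4 = $24
Cost of apples:
2 x $8 = $16
Total cost: $24 + $16 = $40
Total weight: 8 lbs
Average: $40 / 8 = $5/lb

$5/lb


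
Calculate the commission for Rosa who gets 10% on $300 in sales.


Convert rate to decimal:
10% = 0.1
Multiply by sales:
$300 x 0.1 = $30

$30


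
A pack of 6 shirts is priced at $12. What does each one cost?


Total cost: $12
Number of items: 6
Unit price: $12 / 6 = $2

$2


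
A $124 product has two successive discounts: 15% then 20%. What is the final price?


First discount:
15% of $124 = $18.60
Price after first discount:
$124 - $18.60 = $105.40
Second discount:
20% of $105.40 = $21.08
Final price:
$105.40 - $21.08 = $84.32

$84.32


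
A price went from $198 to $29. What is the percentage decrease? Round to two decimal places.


Find the absolute change:
|29 - 198| = 169
Divide by original and multiply by 100:
169 / 198 x 100 = 85.3535...% ≈ 85.35%

85.35%


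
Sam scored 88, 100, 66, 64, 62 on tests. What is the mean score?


Add the scores:
88 + 100 + 66 + 64 + 62 = 380
Divide by the number of tests:
380 / 5 = 76

76


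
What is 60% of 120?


Convert percentage to decimal:
60% = 0.6
Multiply:
120 x 0.6 = 72

72


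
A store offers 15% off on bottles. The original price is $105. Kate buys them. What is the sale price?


Calculate the discount amount:
15% of $105 = $15.75
Subtract from original:
$105 - $15.75 = $89.25

$89.25


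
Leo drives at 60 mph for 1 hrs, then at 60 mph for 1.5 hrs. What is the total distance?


Leg 1 distance:
60 x 1 = 60 miles
Leg 2 distance:
60 x 1.5 = 90 miles
Total distance:
60 + 90 = 150 miles

150 miles


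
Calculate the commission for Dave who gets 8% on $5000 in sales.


Convert rate to decimal:
8% = 0.08
Multiply by sales:
$5000 x 0.08 = $400

$400


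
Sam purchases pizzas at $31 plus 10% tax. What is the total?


Calculate the tax:
10% of $31 = $3.10
Add tax to price:
$31 + $3.10 = $34.10

$34.10


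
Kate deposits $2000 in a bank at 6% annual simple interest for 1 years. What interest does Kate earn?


Use the formula I = P x R x T / 100
P x R x T = 2000 x 6 x 1 = 12000
I = 12000 / 100 = $120

$120


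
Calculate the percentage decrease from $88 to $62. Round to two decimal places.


Find the absolute change:
|62 - 88| = 26
Divide by original and multiply by 100:
26 / 88 x 100 = 29.5454...% ≈ 29.55%

29.55%


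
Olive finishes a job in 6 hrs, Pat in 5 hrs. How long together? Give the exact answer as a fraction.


Olive's rate: 1/6 of the job per hour
Pat's rate: 1/5 of the job per hour
Combined rate: 1/6 + 1/5 = 11/30 per hour
Time = 1 / (11/30) = 30/11 hours (≈ 2.73 hours)

30/11 hours


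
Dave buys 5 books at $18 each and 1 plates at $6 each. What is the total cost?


Cost of books:
5 x $18 = $90
Cost of plates:
1 x $6 = $6
Add both:
$90 + $6 = $96

$96


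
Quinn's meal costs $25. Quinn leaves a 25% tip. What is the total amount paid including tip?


Calculate the tip:
25% of $25 = $6.25
Add tip to meal cost:
$25 + $6.25 = $31.25

$31.25


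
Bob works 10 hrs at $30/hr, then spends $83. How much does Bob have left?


Calculate earnings:
10 x $30 = $300
Subtract spending:
$300 - $83 = $217

$217


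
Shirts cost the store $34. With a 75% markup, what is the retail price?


Calculate the markup amount:
75% of $34 = $25.50
Add to cost:
$34 + $25.50 = $59.50

$59.50


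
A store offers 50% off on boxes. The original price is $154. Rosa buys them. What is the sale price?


Calculate the discount amount:
50% of $154 = $77
Subtract from original:
$154 - $77 = $77

$77


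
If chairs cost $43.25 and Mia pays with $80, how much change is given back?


Start with the amount paid:
$80
Subtract the price:
$80 - $43.25 = $36.75

$36.75


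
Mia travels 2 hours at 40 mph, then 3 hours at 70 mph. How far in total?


Leg 1 distance:
40 x 2 = 80 miles
Leg 2 distance:
70 x 3 = 210 miles
Total distance:
80 + 210 = 290 miles

290 miles


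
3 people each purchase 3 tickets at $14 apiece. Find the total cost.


Cost per person:
3 x $14 = $42
Group total:
3 x $42 = $126

$126
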